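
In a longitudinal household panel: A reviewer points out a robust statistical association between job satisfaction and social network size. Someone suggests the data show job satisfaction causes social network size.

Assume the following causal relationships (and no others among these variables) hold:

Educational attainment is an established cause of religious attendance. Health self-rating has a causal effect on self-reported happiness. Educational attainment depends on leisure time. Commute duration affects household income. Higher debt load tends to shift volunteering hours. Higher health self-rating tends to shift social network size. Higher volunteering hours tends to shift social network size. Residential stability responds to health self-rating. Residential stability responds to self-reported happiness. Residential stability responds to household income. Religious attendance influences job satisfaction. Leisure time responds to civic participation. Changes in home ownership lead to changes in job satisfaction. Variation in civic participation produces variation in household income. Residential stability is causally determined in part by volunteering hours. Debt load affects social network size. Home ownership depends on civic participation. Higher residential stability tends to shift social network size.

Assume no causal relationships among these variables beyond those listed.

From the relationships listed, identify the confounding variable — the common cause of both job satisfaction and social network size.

civic participation

Civic participation has a causal path to job satisfaction (civic participation → home ownership → job satisfaction) and a separate causal path to social network size (civic participation → household income → residential stability → social network size), so it is a common cause of both.
No stated relationship gives job satisfaction a causal route to social network size, so the correlation is explained by the shared upstream cause rather than a direct effect.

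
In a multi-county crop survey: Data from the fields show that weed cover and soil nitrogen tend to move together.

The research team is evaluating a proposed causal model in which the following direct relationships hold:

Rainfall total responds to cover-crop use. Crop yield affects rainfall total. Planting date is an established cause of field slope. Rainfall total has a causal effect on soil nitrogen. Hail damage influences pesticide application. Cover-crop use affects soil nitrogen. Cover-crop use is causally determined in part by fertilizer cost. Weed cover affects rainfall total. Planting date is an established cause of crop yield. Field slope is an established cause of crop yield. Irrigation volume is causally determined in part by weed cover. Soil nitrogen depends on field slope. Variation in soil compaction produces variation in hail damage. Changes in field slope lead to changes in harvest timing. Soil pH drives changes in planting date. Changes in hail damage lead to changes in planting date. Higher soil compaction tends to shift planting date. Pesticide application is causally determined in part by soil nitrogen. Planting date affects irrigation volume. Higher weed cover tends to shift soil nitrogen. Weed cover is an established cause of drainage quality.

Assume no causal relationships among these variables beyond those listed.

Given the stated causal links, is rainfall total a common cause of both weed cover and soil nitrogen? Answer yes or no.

Rainfall total has no stated causal path to weed cover. A confounder must cause both variables, so rainfall total does not qualify.

no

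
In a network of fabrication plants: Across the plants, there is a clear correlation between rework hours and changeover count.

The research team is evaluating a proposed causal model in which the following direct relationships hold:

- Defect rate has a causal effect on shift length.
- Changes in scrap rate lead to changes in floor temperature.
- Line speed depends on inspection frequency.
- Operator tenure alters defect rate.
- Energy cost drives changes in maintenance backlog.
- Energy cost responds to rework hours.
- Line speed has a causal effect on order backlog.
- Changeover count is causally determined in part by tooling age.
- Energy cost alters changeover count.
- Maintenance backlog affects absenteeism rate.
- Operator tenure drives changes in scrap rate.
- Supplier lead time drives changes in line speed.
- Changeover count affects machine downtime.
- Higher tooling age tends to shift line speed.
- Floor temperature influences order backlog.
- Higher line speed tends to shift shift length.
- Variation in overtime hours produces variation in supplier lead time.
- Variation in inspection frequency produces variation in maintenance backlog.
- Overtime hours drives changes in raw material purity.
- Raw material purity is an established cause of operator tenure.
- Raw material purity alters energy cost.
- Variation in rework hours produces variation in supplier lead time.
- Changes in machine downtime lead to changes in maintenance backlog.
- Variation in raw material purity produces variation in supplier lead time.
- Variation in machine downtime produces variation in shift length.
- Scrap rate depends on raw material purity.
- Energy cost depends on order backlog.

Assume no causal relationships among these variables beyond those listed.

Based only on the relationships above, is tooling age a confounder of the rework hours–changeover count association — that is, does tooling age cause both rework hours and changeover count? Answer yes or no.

no

Tooling age has no stated causal path to rework hours. A confounder must cause both variables, so tooling age does not qualify.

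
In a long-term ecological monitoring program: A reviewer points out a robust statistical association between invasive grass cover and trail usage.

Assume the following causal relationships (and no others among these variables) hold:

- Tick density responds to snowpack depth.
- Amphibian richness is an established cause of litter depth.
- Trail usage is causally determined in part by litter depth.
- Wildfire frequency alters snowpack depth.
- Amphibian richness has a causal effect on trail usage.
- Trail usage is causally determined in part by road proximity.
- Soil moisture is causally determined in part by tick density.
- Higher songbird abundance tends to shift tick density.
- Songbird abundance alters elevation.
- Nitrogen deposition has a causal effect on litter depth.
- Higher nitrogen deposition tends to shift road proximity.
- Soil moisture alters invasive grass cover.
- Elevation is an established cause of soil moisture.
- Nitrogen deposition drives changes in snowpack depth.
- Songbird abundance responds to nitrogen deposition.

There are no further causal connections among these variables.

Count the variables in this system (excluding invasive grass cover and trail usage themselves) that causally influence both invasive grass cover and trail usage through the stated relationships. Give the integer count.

The common causes are: nitrogen deposition (to invasive grass cover via nitrogen deposition → snowpack depth → tick density → soil moisture → invasive grass cover; to trail usage via nitrogen deposition → litter depth → trail usage).
Every other variable lacks a causal path to at least one of invasive grass cover and trail usage.

1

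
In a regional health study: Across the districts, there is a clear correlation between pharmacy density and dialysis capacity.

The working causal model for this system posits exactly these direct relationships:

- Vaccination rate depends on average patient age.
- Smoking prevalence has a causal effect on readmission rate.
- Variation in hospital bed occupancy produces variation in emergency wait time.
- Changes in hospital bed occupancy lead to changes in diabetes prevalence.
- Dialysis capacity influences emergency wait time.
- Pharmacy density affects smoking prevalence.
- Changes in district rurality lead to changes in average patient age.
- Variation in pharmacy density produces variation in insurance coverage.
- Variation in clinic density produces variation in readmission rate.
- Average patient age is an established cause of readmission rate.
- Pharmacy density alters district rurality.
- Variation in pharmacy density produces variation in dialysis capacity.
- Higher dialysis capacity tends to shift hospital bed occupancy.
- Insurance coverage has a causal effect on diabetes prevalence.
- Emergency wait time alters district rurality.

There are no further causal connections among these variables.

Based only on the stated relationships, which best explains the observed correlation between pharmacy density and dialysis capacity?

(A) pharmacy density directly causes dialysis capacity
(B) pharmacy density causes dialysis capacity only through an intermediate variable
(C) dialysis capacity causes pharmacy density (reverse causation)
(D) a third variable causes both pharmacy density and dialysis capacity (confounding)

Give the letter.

There is a stated direct causal link pharmacy density → dialysis capacity, and no variable causes both pharmacy density and dialysis capacity, so the correlation reflects direct causation.

A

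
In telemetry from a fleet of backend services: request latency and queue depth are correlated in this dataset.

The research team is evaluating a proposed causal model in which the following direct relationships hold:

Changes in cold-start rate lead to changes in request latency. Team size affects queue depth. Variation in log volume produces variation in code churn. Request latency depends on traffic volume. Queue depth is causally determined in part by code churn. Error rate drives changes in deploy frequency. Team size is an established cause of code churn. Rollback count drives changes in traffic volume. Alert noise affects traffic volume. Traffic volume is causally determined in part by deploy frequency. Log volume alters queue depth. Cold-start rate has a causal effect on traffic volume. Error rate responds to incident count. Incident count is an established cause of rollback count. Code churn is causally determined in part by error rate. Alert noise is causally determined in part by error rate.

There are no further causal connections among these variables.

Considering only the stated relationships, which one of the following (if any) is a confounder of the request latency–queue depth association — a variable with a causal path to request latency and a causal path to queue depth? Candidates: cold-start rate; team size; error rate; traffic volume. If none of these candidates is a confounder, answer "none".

Error rate causes request latency (error rate → deploy frequency → traffic volume → request latency) and also causes queue depth (error rate → code churn → queue depth); it is a common cause of both.
Each of the other candidates lacks a causal path to at least one of request latency and queue depth, so they do not confound the relationship.

error rate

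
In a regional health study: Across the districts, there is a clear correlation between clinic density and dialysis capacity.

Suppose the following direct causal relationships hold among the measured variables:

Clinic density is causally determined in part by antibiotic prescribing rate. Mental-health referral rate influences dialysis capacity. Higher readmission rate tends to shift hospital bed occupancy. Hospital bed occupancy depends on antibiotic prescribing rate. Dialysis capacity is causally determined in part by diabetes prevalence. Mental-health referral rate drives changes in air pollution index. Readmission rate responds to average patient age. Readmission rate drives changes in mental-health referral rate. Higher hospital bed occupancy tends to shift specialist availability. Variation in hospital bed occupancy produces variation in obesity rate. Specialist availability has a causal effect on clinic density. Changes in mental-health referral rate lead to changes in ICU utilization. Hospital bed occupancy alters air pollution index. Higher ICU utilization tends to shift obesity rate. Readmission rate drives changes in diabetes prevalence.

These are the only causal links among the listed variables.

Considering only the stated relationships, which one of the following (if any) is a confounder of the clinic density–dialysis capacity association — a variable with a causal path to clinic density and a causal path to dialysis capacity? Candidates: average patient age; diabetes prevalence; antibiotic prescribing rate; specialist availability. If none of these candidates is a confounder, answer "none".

average patient age

Average patient age causes clinic density (average patient age → readmission rate → hospital bed occupancy → specialist availability → clinic density) and also causes dialysis capacity (average patient age → readmission rate → mental-health referral rate → dialysis capacity); it is a common cause of both.
Each of the other candidates lacks a causal path to at least one of clinic density and dialysis capacity, so they do not confound the relationship.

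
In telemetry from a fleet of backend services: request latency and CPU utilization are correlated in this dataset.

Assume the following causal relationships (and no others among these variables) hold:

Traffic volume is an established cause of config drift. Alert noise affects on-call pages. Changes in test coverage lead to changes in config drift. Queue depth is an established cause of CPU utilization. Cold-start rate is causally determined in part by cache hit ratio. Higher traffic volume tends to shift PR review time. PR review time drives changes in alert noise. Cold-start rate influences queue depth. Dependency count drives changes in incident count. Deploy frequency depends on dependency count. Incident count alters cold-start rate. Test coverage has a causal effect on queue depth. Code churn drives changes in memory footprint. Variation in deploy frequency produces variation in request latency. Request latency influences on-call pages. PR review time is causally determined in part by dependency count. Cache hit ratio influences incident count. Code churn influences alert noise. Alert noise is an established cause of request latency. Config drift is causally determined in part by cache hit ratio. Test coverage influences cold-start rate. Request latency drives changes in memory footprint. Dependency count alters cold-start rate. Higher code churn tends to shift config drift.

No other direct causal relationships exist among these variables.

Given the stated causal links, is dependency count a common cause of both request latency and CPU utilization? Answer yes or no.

yes

Dependency count has a causal path to request latency (dependency count → deploy frequency → request latency) and to CPU utilization (dependency count → cold-start rate → queue depth → CPU utilization), so it is a common cause of both — a confounder.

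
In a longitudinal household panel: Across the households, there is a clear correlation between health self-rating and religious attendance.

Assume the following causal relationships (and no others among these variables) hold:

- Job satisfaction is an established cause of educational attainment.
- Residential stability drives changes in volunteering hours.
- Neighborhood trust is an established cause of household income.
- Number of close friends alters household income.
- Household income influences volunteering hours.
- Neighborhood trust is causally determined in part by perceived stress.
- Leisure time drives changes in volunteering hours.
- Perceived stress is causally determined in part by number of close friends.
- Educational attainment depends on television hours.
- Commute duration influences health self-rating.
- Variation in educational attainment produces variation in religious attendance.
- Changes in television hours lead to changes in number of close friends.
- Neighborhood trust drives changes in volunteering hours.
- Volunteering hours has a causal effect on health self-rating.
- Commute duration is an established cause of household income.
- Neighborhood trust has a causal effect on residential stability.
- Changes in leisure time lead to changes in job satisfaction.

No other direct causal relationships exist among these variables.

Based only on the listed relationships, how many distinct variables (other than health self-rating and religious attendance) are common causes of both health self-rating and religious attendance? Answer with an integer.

The common causes are: leisure time (to health self-rating via leisure time → volunteering hours → health self-rating; to religious attendance via leisure time → job satisfaction → educational attainment → religious attendance); television hours (to health self-rating via television hours → number of close friends → household income → volunteering hours → health self-rating; to religious attendance via television hours → educational attainment → religious attendance).
Every other variable lacks a causal path to at least one of health self-rating and religious attendance.

2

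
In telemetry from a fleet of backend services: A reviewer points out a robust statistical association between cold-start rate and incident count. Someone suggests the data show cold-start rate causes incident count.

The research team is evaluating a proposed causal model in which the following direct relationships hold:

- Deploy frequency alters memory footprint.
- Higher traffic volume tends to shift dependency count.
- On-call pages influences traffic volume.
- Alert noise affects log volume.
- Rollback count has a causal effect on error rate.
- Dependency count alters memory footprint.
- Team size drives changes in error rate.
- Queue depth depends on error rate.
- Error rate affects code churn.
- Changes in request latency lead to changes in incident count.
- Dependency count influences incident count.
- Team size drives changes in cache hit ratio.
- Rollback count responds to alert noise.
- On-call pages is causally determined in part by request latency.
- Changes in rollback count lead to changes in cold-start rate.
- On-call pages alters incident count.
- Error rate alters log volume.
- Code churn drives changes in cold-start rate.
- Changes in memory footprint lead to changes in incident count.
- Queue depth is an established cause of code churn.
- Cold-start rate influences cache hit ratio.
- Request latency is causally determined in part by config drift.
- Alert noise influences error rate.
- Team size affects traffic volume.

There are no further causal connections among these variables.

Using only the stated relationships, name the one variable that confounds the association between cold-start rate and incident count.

Team size has a causal path to cold-start rate (team size → error rate → code churn → cold-start rate) and a separate causal path to incident count (team size → traffic volume → dependency count → incident count), so it is a common cause of both.
No stated relationship gives cold-start rate a causal route to incident count, so the correlation is explained by the shared upstream cause rather than a direct effect.

team size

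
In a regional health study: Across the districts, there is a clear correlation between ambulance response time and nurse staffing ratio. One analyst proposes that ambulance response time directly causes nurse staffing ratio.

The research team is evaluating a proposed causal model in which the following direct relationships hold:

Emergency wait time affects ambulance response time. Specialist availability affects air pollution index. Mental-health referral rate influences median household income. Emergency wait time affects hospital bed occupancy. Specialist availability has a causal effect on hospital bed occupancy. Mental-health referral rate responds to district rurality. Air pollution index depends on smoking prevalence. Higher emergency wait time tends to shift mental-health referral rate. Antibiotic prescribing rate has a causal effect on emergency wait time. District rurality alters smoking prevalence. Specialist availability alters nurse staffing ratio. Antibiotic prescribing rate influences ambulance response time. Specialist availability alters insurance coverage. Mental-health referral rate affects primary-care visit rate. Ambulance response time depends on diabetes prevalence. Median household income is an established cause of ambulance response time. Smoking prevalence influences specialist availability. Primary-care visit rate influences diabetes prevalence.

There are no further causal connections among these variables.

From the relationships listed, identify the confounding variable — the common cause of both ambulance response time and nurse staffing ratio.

District rurality has a causal path to ambulance response time (district rurality → mental-health referral rate → median household income → ambulance response time) and a separate causal path to nurse staffing ratio (district rurality → smoking prevalence → specialist availability → nurse staffing ratio), so it is a common cause of both.
No stated relationship gives ambulance response time a causal route to nurse staffing ratio, so the correlation is explained by the shared upstream cause rather than a direct effect.

district rurality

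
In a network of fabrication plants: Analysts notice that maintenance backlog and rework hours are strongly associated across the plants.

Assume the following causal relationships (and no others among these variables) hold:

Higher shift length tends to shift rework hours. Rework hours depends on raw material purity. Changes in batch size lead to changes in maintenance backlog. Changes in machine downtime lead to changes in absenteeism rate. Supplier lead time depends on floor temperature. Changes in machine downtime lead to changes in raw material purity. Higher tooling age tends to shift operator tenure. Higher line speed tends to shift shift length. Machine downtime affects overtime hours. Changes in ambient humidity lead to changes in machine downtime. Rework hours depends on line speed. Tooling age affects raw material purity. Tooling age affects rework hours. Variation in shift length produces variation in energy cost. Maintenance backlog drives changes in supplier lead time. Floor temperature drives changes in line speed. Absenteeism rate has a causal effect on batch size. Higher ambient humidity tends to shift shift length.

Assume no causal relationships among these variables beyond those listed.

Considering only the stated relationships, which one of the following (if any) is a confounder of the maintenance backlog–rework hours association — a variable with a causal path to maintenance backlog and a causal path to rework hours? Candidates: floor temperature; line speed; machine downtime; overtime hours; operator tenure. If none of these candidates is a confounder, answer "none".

Machine downtime causes maintenance backlog (machine downtime → absenteeism rate → batch size → maintenance backlog) and also causes rework hours (machine downtime → raw material purity → rework hours); it is a common cause of both.
Each of the other candidates lacks a causal path to at least one of maintenance backlog and rework hours, so they do not confound the relationship.

machine downtime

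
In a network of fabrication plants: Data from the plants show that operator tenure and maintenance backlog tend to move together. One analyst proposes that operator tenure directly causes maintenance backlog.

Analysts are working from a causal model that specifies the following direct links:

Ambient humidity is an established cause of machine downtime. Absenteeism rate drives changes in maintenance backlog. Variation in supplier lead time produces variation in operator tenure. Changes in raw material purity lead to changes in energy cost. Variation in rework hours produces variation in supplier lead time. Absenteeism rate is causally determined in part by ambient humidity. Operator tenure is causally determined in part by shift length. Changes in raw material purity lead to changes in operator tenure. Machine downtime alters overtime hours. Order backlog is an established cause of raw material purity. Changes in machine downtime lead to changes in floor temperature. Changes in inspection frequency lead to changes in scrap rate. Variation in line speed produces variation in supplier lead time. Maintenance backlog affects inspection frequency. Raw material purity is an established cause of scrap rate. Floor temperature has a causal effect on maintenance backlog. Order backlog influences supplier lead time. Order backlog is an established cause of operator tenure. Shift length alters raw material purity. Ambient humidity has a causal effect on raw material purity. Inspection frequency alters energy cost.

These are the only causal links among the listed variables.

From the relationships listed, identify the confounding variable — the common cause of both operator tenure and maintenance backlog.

Ambient humidity has a causal path to operator tenure (ambient humidity → raw material purity → operator tenure) and a separate causal path to maintenance backlog (ambient humidity → absenteeism rate → maintenance backlog), so it is a common cause of both.
No stated relationship gives operator tenure a causal route to maintenance backlog, so the correlation is explained by the shared upstream cause rather than a direct effect.

ambient humidity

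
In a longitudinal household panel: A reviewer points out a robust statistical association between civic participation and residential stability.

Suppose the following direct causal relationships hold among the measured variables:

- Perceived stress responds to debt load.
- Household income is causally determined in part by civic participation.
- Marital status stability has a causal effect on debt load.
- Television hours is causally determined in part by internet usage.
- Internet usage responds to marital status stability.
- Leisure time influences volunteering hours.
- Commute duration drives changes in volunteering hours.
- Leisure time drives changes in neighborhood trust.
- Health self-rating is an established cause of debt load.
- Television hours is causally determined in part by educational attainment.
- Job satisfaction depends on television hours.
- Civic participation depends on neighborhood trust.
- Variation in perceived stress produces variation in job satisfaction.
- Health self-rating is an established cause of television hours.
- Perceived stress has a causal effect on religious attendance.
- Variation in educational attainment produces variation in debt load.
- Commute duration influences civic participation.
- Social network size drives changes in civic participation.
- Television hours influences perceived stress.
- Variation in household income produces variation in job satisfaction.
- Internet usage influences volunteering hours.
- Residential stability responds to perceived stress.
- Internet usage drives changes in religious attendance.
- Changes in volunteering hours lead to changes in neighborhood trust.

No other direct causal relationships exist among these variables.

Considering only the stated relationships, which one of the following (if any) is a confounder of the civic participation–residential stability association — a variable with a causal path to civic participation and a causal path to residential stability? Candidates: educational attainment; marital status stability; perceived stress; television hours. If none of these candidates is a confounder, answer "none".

Marital status stability causes civic participation (marital status stability → internet usage → volunteering hours → neighborhood trust → civic participation) and also causes residential stability (marital status stability → debt load → perceived stress → residential stability); it is a common cause of both.
Each of the other candidates lacks a causal path to at least one of civic participation and residential stability, so they do not confound the relationship.

marital status stability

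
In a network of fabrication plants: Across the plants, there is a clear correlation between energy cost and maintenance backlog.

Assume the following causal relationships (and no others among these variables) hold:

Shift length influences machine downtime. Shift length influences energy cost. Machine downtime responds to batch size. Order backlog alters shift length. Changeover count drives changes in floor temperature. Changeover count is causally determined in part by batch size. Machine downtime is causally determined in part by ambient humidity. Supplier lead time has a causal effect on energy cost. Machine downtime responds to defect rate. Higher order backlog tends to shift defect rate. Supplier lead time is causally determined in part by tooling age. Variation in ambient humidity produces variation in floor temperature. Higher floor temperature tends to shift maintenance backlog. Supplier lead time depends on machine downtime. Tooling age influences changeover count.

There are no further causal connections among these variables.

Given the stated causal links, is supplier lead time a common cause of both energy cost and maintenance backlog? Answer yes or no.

no

Supplier lead time has no stated causal path to maintenance backlog. A confounder must cause both variables, so supplier lead time does not qualify.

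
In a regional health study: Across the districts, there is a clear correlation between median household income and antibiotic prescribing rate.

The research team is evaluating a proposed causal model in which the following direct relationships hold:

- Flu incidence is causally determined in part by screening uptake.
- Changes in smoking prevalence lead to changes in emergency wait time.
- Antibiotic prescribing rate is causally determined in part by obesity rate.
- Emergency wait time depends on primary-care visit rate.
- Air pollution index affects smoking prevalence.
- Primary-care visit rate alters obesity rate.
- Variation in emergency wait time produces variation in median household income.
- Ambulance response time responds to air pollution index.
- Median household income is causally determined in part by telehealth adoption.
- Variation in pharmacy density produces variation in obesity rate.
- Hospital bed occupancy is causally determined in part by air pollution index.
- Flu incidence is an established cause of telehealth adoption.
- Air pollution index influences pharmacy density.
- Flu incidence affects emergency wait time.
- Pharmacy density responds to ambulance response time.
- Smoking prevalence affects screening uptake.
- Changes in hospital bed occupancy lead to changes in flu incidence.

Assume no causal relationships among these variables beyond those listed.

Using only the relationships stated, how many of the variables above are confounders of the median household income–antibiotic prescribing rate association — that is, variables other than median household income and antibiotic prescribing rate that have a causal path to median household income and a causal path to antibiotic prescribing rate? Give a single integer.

2

The common causes are: air pollution index (to median household income via air pollution index → smoking prevalence → emergency wait time → median household income; to antibiotic prescribing rate via air pollution index → pharmacy density → obesity rate → antibiotic prescribing rate); primary-care visit rate (to median household income via primary-care visit rate → emergency wait time → median household income; to antibiotic prescribing rate via primary-care visit rate → obesity rate → antibiotic prescribing rate).
Every other variable lacks a causal path to at least one of median household income and antibiotic prescribing rate.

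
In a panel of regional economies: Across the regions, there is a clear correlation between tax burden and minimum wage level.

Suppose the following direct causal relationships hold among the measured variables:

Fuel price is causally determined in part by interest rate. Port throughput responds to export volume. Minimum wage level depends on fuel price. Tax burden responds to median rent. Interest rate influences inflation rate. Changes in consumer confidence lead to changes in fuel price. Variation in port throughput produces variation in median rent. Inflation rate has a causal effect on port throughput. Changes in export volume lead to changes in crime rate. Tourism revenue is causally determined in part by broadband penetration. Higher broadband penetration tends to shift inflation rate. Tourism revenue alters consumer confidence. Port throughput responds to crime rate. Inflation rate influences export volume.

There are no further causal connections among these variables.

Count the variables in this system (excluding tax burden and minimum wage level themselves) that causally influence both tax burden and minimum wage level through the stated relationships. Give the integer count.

The common causes are: broadband penetration (to tax burden via broadband penetration → inflation rate → port throughput → median rent → tax burden; to minimum wage level via broadband penetration → tourism revenue → consumer confidence → fuel price → minimum wage level); interest rate (to tax burden via interest rate → inflation rate → port throughput → median rent → tax burden; to minimum wage level via interest rate → fuel price → minimum wage level).
Every other variable lacks a causal path to at least one of tax burden and minimum wage level.

2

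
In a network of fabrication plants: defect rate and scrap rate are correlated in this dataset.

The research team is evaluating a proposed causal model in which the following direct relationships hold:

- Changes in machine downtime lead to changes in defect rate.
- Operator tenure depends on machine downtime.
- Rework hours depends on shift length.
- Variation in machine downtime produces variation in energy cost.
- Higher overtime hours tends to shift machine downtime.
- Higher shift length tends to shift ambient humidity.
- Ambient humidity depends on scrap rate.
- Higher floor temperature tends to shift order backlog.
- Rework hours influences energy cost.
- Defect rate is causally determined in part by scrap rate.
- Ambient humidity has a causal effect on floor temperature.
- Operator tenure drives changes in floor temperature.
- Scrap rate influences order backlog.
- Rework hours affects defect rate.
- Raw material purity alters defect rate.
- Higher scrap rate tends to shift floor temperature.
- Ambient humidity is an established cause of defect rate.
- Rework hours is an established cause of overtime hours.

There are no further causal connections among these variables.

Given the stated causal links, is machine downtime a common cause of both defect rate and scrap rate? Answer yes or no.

Machine downtime has no stated causal path to scrap rate. A confounder must cause both variables, so machine downtime does not qualify.

no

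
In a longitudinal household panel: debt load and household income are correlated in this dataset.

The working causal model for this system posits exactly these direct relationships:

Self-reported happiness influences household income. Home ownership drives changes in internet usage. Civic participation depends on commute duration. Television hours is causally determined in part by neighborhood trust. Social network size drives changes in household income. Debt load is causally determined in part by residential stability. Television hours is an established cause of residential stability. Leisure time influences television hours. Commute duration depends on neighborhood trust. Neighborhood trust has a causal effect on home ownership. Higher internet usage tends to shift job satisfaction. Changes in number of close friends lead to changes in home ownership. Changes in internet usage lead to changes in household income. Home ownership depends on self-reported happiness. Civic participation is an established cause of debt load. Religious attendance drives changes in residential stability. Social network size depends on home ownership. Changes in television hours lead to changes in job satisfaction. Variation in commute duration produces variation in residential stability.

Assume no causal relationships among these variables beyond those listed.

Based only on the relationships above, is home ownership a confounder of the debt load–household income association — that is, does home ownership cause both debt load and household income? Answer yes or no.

Home ownership has no stated causal path to debt load. A confounder must cause both variables, so home ownership does not qualify.

no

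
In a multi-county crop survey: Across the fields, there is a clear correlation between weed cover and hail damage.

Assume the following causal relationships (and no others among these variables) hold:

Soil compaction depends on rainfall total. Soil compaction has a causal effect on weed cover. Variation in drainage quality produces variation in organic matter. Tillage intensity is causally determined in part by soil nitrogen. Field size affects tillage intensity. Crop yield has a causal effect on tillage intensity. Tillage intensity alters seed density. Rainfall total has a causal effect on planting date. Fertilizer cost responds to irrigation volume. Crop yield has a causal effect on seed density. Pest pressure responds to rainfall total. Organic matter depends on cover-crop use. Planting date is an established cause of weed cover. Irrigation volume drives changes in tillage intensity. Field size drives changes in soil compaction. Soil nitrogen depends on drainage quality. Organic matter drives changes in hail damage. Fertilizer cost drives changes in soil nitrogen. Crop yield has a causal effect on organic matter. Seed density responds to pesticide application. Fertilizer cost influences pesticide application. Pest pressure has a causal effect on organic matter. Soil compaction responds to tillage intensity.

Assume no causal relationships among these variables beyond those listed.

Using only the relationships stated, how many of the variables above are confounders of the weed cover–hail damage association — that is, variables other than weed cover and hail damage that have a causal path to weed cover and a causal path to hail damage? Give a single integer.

The common causes are: crop yield (to weed cover via crop yield → tillage intensity → soil compaction → weed cover; to hail damage via crop yield → organic matter → hail damage); drainage quality (to weed cover via drainage quality → soil nitrogen → tillage intensity → soil compaction → weed cover; to hail damage via drainage quality → organic matter → hail damage); rainfall total (to weed cover via rainfall total → soil compaction → weed cover; to hail damage via rainfall total → pest pressure → organic matter → hail damage).
Every other variable lacks a causal path to at least one of weed cover and hail damage.

3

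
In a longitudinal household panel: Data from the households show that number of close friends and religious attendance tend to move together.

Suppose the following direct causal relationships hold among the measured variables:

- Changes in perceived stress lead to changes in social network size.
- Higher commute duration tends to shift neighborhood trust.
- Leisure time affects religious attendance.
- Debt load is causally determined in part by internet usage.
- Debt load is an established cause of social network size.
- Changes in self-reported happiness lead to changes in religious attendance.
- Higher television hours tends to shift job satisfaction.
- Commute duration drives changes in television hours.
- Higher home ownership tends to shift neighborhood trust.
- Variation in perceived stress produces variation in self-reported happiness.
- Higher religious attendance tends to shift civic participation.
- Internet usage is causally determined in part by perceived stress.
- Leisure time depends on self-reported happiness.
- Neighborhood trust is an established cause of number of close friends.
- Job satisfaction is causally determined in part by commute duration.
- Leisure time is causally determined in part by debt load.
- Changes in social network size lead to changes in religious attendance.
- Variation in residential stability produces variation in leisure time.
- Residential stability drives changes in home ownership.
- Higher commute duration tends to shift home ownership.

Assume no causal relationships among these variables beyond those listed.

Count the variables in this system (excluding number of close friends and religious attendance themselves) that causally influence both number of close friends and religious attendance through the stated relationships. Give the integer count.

The common causes are: residential stability (to number of close friends via residential stability → home ownership → neighborhood trust → number of close friends; to religious attendance via residential stability → leisure time → religious attendance).
Every other variable lacks a causal path to at least one of number of close friends and religious attendance.

1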